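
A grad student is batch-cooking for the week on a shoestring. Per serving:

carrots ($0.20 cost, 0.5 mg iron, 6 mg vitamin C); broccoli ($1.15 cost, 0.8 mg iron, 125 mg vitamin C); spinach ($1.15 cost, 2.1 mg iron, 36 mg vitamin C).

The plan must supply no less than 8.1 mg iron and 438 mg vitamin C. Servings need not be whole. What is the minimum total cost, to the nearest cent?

This is a tiny linear program; its minimum lies at a vertex of the feasible set. List the vertices and price them.
carrots only: max(8.1/0.5, 438/6) = 73 servings → $14.60.
broccoli only: max(8.1/0.8, 438/125) = 10.12 servings → $11.64.
spinach only: max(8.1/2.1, 438/36) = 12.17 servings → $13.99.
carrots + broccoli with both tight: 11.47 servings and 2.953 servings → $5.69.
carrots + spinach with both targets exact would need a negative amount; discard.
broccoli + spinach with both tight: 2.688 servings and 2.833 servings → $6.35.
The minimum over all feasible corners is $5.69.

$5.69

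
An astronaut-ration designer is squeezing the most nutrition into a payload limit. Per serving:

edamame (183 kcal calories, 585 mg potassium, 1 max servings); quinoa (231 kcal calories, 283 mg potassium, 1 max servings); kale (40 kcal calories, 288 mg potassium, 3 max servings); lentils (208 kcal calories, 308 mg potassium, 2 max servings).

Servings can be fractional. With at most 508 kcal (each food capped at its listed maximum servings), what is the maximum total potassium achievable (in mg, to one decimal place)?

1752.6 mg

Potassium per kcal: kale 7.2, edamame 3.197, lentils 1.481, quinoa 1.225.
Take 3 servings of kale: uses 120 kcal, +864.0 mg potassium (running total 864.0 mg).
Take 1 serving of edamame: uses 183 kcal, +585.0 mg potassium (running total 1449.0 mg).
Take 0.9856 servings of lentils: uses 205 kcal, +303.6 mg potassium (running total 1752.6 mg).
Filling greedily by potassium-per-kcal is optimal for one linear limit, giving 1752.6 mg.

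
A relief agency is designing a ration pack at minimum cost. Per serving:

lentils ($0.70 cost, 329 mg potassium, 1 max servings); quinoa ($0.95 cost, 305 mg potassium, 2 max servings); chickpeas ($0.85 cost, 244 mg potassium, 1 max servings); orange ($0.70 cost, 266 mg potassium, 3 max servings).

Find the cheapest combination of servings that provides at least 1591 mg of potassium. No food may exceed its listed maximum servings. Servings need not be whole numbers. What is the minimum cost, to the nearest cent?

Cost per mg of potassium: lentils $0.0021, orange $0.0026, quinoa $0.0031, chickpeas $0.0035.
Take 1 serving of lentils: +329.0 mg potassium for $0.70 (total $0.70, still need 1262.0 mg).
Take 3 servings of orange: +798.0 mg potassium for $2.10 (total $2.80, still need 464.0 mg).
Take 1.521 servings of quinoa: +464.0 mg potassium for $1.45 (total $4.25, still need 0.0 mg).
Filling from the cheapest source first is optimal under one linear minimum: $4.25.

$4.25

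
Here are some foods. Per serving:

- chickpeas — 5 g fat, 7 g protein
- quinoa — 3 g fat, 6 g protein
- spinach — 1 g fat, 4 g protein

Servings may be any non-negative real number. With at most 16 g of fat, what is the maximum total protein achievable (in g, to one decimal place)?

Protein per g fat: spinach 4, quinoa 2, chickpeas 1.4.
With no serving limits, spend the whole fat allowance on spinach: 16 g / 1 g × 4 g = 64.0 g.

64.0 g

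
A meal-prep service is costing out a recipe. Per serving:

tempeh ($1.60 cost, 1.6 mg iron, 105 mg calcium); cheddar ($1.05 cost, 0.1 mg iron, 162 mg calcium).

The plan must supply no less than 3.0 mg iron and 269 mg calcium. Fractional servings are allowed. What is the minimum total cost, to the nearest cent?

Minimising a linear cost over {iron ≥ 3.0, calcium ≥ 269, servings ≥ 0} — the optimum is at a vertex, using one or two foods.
tempeh only: max(3.0/1.6, 269/105) = 2.562 servings → $4.10.
cheddar only: max(3.0/0.1, 269/162) = 30 servings → $31.50.
tempeh + cheddar with both tight: 1.846 servings and 0.464 servings → $3.44.
So the least-cost plan costs $3.44.

$3.44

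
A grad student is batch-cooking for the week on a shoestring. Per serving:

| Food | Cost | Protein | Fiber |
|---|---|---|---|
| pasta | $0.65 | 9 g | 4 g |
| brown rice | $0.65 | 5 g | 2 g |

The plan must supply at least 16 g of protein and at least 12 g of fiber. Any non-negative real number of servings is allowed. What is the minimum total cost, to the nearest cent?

$1.95

The cheapest plan sits at a corner of the feasible region — with two constraints it uses at most two foods.
pasta only: max(16/9, 12/4) = 3 servings → $1.95.
brown rice only: max(16/5, 12/2) = 6 servings → $3.90.
pasta + brown rice: intersection lies outside the first quadrant.
Cheapest feasible corner: $1.95.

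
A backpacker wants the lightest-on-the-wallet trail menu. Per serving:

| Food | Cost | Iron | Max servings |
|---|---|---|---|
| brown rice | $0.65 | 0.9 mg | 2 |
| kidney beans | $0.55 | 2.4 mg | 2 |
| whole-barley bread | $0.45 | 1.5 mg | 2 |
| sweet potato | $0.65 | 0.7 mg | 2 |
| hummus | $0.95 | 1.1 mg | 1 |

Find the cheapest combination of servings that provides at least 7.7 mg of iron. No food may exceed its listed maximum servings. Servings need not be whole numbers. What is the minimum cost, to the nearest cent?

$1.97

Cost per mg of iron: kidney beans $0.2292, whole-barley bread $0.3000, brown rice $0.7222, hummus $0.8636, sweet potato $0.9286.
Take 2 servings of kidney beans: +4.8 mg iron for $1.10 (total $1.10, still need 2.9 mg).
Take 1.933 servings of whole-barley bread: +2.9 mg iron for $0.87 (total $1.97, still need 0.0 mg).
Greedy by cheapest-per-mg is optimal for a single linear constraint, so the minimum cost is $1.97.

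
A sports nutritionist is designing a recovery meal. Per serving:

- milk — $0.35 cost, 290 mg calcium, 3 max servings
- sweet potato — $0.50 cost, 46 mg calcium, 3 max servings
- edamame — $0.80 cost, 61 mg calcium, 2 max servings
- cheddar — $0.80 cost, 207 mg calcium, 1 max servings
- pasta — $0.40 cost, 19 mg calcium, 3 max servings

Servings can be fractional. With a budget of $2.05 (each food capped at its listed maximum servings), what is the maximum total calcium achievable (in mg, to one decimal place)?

1095.4 mg

Calcium per dollar: milk 828.6, cheddar 258.8, sweet potato 92, edamame 76.25, pasta 47.5.
Take 3 servings of milk: spends $1.05, +870.0 mg calcium (running total 870.0 mg).
Take 1 serving of cheddar: spends $0.80, +207.0 mg calcium (running total 1077.0 mg).
Take 0.4 servings of sweet potato: spends $0.20, +18.4 mg calcium (running total 1095.4 mg).
Greedy by best ratio exhausts the cost allowance optimally: 1095.4 mg.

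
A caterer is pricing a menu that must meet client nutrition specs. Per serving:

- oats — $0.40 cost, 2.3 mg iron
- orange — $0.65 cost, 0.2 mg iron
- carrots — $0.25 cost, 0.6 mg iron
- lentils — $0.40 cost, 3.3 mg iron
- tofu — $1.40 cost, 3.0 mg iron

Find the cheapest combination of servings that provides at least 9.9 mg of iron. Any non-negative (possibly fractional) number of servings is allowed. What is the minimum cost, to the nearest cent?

$1.20

Cost per mg of iron: lentils $0.1212, oats $0.1739, carrots $0.4167, tofu $0.4667, orange $3.2500.
With no serving limits, use only lentils: 9.9 mg / 3.3 mg = 3 servings × $0.40 = $1.20.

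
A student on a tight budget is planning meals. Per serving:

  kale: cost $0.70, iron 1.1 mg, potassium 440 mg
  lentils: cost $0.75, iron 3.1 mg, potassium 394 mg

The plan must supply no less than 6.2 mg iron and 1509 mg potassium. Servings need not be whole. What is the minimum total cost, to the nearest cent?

Two binding constraints pin down two serving amounts, so the optimal mix uses at most two foods. The candidates are each food alone (scaled to the tighter of iron/potassium) and each pair with both constraints tight.
kale only: max(6.2/1.1, 1509/440) = 5.636 servings → $3.95.
lentils only: max(6.2/3.1, 1509/394) = 3.83 servings → $2.87.
kale + lentils with both tight: 2.402 servings and 1.148 servings → $2.54.
So the least-cost plan costs $2.54.

$2.54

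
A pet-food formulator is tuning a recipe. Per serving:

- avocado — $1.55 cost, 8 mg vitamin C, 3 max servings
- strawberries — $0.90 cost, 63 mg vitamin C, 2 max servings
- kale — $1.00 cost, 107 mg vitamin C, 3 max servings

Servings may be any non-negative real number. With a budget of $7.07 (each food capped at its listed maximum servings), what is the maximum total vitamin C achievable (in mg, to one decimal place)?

458.7 mg

Vitamin C per dollar: kale 107, strawberries 70, avocado 5.161.
Take 3 servings of kale: spends $3.00, +321.0 mg vitamin C (running total 321.0 mg).
Take 2 servings of strawberries: spends $1.80, +126.0 mg vitamin C (running total 447.0 mg).
Take 1.465 servings of avocado: spends $2.27, +11.7 mg vitamin C (running total 458.7 mg).
Greedy by best ratio exhausts the cost allowance optimally: 458.7 mg.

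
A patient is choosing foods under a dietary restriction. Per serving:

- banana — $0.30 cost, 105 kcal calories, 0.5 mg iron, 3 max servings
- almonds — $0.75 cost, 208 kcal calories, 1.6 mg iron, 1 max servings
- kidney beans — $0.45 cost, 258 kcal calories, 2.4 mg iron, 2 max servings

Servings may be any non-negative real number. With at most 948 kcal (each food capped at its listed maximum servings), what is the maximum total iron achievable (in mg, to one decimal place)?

7.5 mg

Iron per kcal: kidney beans 0.009302, almonds 0.007692, banana 0.004762.
Take 2 servings of kidney beans: uses 516 kcal, +4.8 mg iron (running total 4.8 mg).
Take 1 serving of almonds: uses 208 kcal, +1.6 mg iron (running total 6.4 mg).
Take 2.133 servings of banana: uses 224 kcal, +1.1 mg iron (running total 7.5 mg).
Greedy by best ratio exhausts the calories allowance optimally: 7.5 mg.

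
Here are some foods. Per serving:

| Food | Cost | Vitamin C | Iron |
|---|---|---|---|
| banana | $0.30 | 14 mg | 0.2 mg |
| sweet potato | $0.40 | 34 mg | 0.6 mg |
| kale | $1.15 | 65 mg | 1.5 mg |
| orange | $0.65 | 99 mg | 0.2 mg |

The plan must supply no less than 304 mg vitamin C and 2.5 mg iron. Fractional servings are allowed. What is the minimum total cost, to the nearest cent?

$2.62

Minimising a linear cost over {vitamin C ≥ 304, iron ≥ 2.5, servings ≥ 0} — the optimum is at a vertex, using one or two foods.
banana only: max(304/14, 2.5/0.2) = 21.71 servings → $6.51.
sweet potato only: max(304/34, 2.5/0.6) = 8.941 servings → $3.58.
kale only: max(304/65, 2.5/1.5) = 4.677 servings → $5.38.
orange only: max(304/99, 2.5/0.2) = 12.5 servings → $8.12.
banana + sweet potato: the both-tight solution has a negative serving — not a feasible corner.
banana + kale with both targets exact would need a negative amount; discard.
banana + orange with both tight: 10.98 servings and 1.518 servings → $4.28.
sweet potato + kale: the both-tight solution has a negative serving — not a feasible corner.
sweet potato + orange with both tight: 3.549 servings and 1.852 servings → $2.62.
kale + orange with both tight: 1.378 servings and 2.166 servings → $2.99.
The minimum over all feasible corners is $2.62.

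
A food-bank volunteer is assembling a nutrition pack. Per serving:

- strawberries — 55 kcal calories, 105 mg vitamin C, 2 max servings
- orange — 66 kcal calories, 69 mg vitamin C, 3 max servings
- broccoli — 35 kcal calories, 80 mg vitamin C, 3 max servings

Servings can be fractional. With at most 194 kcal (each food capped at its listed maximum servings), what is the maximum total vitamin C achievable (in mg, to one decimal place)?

409.9 mg

Vitamin C per kcal: broccoli 2.286, strawberries 1.909, orange 1.045.
Take 3 servings of broccoli: uses 105 kcal, +240.0 mg vitamin C (running total 240.0 mg).
Take 1.618 servings of strawberries: uses 89 kcal, +169.9 mg vitamin C (running total 409.9 mg).
Greedy by best ratio exhausts the calories allowance optimally: 409.9 mg.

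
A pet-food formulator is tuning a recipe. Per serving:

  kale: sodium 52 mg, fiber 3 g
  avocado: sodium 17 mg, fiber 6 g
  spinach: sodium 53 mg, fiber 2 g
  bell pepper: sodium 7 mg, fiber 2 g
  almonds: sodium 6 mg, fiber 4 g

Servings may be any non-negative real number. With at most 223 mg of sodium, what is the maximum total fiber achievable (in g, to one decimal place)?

148.7 g

Fiber per mg sodium: almonds 0.6667, avocado 0.3529, bell pepper 0.2857, kale 0.05769, spinach 0.03774.
With no serving limits, spend the whole sodium allowance on almonds: 223 mg / 6 mg × 4 g = 148.7 g.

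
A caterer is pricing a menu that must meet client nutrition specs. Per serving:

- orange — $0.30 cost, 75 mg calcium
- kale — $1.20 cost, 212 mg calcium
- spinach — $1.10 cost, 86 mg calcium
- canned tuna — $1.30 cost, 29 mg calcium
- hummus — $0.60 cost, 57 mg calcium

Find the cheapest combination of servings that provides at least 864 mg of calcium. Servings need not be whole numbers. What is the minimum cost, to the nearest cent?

$3.46

Cost per mg of calcium: orange $0.0040, kale $0.0057, hummus $0.0105, spinach $0.0128, canned tuna $0.0448.
With no serving limits, use only orange: 864 mg / 75 mg = 11.52 servings × $0.30 = $3.46.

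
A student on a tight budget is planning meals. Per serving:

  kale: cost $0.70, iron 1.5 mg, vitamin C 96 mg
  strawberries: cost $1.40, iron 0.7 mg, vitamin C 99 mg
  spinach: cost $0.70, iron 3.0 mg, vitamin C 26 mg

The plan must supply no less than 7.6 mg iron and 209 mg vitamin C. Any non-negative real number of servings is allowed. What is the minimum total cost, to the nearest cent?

Minimising a linear cost over {iron ≥ 7.6, vitamin C ≥ 209, servings ≥ 0} — the optimum is at a vertex, using one or two foods.
kale only: max(7.6/1.5, 209/96) = 5.067 servings → $3.55.
strawberries only: max(7.6/0.7, 209/99) = 10.86 servings → $15.20.
spinach only: max(7.6/3.0, 209/26) = 8.038 servings → $5.63.
kale + strawberries: intersection lies outside the first quadrant.
kale + spinach with both tight: 1.724 servings and 1.671 servings → $2.38.
strawberries + spinach with both tight: 1.54 servings and 2.174 servings → $3.68.
The minimum over all feasible corners is $2.38.

$2.38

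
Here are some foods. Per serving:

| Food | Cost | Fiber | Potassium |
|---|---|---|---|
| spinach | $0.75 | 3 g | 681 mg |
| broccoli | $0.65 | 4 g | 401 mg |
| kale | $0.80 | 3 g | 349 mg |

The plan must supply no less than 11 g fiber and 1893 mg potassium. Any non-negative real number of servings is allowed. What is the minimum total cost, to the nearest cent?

spinach only: max(11/3, 1893/681) = 3.667 servings → $2.75.
broccoli only: max(11/4, 1893/401) = 4.721 servings → $3.07.
kale only: max(11/3, 1893/349) = 5.424 servings → $4.34.
spinach + broccoli with both tight: 2.078 servings and 1.191 servings → $2.33.
spinach + kale with both tight: 1.847 servings and 1.819 servings → $2.84.
broccoli + kale with both targets exact would need a negative amount; discard.
So the least-cost plan costs $2.33.

$2.33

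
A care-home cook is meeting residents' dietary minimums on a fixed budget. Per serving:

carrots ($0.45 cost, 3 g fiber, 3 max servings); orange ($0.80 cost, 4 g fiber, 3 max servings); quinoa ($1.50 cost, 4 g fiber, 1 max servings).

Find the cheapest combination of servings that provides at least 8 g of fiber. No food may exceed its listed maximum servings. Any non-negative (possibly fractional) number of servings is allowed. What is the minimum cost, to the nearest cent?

Cost per g of fiber: carrots $0.1500, orange $0.2000, quinoa $0.3750.
Take 2.667 servings of carrots: +8.0 g fiber for $1.20 (total $1.20, still need 0.0 g).
Filling from the cheapest source first is optimal under one linear minimum: $1.20.

$1.20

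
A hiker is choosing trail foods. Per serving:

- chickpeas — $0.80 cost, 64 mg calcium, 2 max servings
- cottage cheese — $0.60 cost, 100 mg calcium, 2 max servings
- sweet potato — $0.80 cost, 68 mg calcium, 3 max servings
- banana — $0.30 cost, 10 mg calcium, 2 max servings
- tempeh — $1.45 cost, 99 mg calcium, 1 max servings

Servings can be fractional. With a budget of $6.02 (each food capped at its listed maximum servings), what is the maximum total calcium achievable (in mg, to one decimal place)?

588.0 mg

Calcium per dollar: cottage cheese 166.7, sweet potato 85, chickpeas 80, tempeh 68.28, banana 33.33.
Take 2 servings of cottage cheese: spends $1.20, +200.0 mg calcium (running total 200.0 mg).
Take 3 servings of sweet potato: spends $2.40, +204.0 mg calcium (running total 404.0 mg).
Take 2 servings of chickpeas: spends $1.60, +128.0 mg calcium (running total 532.0 mg).
Take 0.5655 servings of tempeh: spends $0.82, +56.0 mg calcium (running total 588.0 mg).
Filling greedily by calcium-per-dollar is optimal for one linear limit, giving 588.0 mg.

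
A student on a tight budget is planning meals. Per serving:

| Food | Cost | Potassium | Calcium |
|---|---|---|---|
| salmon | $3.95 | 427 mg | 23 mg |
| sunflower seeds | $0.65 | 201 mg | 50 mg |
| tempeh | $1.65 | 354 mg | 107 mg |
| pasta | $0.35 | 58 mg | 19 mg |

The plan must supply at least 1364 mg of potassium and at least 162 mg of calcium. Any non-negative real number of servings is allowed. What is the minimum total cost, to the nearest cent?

$4.41

salmon only: max(1364/427, 162/23) = 7.043 servings → $27.82.
sunflower seeds only: max(1364/201, 162/50) = 6.786 servings → $4.41.
tempeh only: max(1364/354, 162/107) = 3.853 servings → $6.36.
pasta only: max(1364/58, 162/19) = 23.52 servings → $8.23.
salmon + sunflower seeds with both tight: 2.131 servings and 2.26 servings → $9.88.
salmon + tempeh with both tight: 2.36 servings and 1.007 servings → $10.98.
salmon + pasta with both tight: 2.437 servings and 5.576 servings → $11.58.
sunflower seeds + tempeh: intersection lies outside the first quadrant.
sunflower seeds + pasta: the both-tight solution has a negative serving — not a feasible corner.
tempeh + pasta with both targets exact would need a negative amount; discard.
The minimum over all feasible corners is $4.41.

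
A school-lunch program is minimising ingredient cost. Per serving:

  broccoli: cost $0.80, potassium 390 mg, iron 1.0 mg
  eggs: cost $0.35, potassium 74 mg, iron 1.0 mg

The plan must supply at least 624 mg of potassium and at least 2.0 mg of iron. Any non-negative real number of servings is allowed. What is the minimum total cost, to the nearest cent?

$1.38

With two linear requirements the optimum uses one or two foods; enumerate the corners.
broccoli only: max(624/390, 2.0/1.0) = 2 servings → $1.60.
eggs only: max(624/74, 2.0/1.0) = 8.432 servings → $2.95.
broccoli + eggs with both tight: 1.506 servings and 0.4937 servings → $1.38.
Cheapest feasible corner: $1.38.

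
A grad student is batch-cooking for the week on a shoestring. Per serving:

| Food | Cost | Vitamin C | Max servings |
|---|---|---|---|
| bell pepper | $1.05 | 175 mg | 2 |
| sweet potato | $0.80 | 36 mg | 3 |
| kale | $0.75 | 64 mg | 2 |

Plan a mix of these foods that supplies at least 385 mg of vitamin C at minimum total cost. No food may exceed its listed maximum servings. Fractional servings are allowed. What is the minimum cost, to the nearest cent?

Cost per mg of vitamin C: bell pepper $0.0060, kale $0.0117, sweet potato $0.0222.
Take 2 servings of bell pepper: +350.0 mg vitamin C for $2.10 (total $2.10, still need 35.0 mg).
Take 0.5469 servings of kale: +35.0 mg vitamin C for $0.41 (total $2.51, still need 0.0 mg).
Greedy by cheapest-per-mg is optimal for a single linear constraint, so the minimum cost is $2.51.

$2.51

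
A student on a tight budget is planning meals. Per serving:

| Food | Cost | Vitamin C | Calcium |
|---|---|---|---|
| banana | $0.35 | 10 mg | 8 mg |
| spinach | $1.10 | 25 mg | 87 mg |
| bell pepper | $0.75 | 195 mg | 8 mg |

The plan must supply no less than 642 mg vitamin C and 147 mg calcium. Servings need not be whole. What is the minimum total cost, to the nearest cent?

$3.88

banana only: max(642/10, 147/8) = 64.2 servings → $22.47.
spinach only: max(642/25, 147/87) = 25.68 servings → $28.25.
bell pepper only: max(642/195, 147/8) = 18.38 servings → $13.78.
banana + spinach: the both-tight solution has a negative serving — not a feasible corner.
banana + bell pepper with both tight: 15.9 servings and 2.477 servings → $7.42.
spinach + bell pepper with both tight: 1.403 servings and 3.112 servings → $3.88.
So the least-cost plan costs $3.88.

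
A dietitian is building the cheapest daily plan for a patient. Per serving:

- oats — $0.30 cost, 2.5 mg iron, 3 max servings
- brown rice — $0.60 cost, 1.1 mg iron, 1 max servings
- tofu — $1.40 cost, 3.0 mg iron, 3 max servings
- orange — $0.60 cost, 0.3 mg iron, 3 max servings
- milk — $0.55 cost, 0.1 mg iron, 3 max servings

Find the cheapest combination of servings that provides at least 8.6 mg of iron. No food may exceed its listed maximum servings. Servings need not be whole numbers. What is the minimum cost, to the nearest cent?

$1.41

Cost per mg of iron: oats $0.1200, tofu $0.4667, brown rice $0.5455, orange $2.0000, milk $5.5000.
Take 3 servings of oats: +7.5 mg iron for $0.90 (total $0.90, still need 1.1 mg).
Take 0.3667 servings of tofu: +1.1 mg iron for $0.51 (total $1.41, still need 0.0 mg).
Filling from the cheapest source first is optimal under one linear minimum: $1.41.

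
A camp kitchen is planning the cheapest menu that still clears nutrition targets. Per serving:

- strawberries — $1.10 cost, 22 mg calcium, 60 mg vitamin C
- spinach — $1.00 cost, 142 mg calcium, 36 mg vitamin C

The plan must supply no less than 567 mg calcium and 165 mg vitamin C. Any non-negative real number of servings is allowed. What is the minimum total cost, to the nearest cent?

Minimising a linear cost over {calcium ≥ 567, vitamin C ≥ 165, servings ≥ 0} — the optimum is at a vertex, using one or two foods.
strawberries only: max(567/22, 165/60) = 25.77 servings → $28.35.
spinach only: max(567/142, 165/36) = 4.583 servings → $4.58.
strawberries + spinach with both tight: 0.3905 servings and 3.932 servings → $4.36.
The minimum over all feasible corners is $4.36.

$4.36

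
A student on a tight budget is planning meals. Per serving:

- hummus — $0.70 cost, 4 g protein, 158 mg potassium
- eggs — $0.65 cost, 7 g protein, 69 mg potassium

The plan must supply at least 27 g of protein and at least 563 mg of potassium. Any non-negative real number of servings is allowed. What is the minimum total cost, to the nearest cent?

$3.33

Minimising a linear cost over {protein ≥ 27, potassium ≥ 563, servings ≥ 0} — the optimum is at a vertex, using one or two foods.
hummus only: max(27/4, 563/158) = 6.75 servings → $4.72.
eggs only: max(27/7, 563/69) = 8.159 servings → $5.30.
hummus + eggs with both tight: 2.504 servings and 2.427 servings → $3.33.
Cheapest feasible corner: $3.33.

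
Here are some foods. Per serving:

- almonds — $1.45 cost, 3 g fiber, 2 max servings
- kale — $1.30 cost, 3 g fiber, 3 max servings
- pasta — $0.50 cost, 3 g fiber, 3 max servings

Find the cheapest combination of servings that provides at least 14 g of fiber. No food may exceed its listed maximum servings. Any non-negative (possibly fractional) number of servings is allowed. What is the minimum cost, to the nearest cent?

$3.67

Cost per g of fiber: pasta $0.1667, kale $0.4333, almonds $0.4833.
Take 3 servings of pasta: +9.0 g fiber for $1.50 (total $1.50, still need 5.0 g).
Take 1.667 servings of kale: +5.0 g fiber for $2.17 (total $3.67, still need 0.0 g).
Greedy by cheapest-per-g is optimal for a single linear constraint, so the minimum cost is $3.67.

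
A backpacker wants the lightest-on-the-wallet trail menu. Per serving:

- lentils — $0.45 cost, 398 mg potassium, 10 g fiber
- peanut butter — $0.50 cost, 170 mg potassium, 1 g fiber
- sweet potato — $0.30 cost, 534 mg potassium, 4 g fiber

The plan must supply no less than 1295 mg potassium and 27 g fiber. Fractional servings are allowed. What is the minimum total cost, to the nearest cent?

$1.29

With two linear requirements the optimum uses one or two foods; enumerate the corners.
lentils only: max(1295/398, 27/10) = 3.254 servings → $1.46.
peanut butter only: max(1295/170, 27/1) = 27 servings → $13.50.
sweet potato only: max(1295/534, 27/4) = 6.75 servings → $2.02.
lentils + peanut butter with both tight: 2.531 servings and 1.693 servings → $1.99.
lentils + sweet potato with both tight: 2.465 servings and 0.588 servings → $1.29.
peanut butter + sweet potato: intersection lies outside the first quadrant.
So the least-cost plan costs $1.29.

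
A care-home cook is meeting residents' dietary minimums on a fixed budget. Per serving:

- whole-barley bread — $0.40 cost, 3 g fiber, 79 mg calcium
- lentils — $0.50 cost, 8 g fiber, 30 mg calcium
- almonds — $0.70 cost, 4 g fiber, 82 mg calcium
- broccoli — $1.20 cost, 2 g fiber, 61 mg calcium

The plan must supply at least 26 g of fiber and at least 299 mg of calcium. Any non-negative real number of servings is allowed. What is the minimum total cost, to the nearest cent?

$2.26

whole-barley bread only: max(26/3, 299/79) = 8.667 servings → $3.47.
lentils only: max(26/8, 299/30) = 9.967 servings → $4.98.
almonds only: max(26/4, 299/82) = 6.5 servings → $4.55.
broccoli only: max(26/2, 299/61) = 13 servings → $15.60.
whole-barley bread + lentils with both tight: 2.974 servings and 2.135 servings → $2.26.
whole-barley bread + almonds: the both-tight solution has a negative serving — not a feasible corner.
whole-barley bread + broccoli: the both-tight solution has a negative serving — not a feasible corner.
lentils + almonds with both tight: 1.746 servings and 3.007 servings → $2.98.
lentils + broccoli with both tight: 2.308 servings and 3.766 servings → $5.67.
almonds + broccoli: the both-tight solution has a negative serving — not a feasible corner.
The minimum over all feasible corners is $2.26.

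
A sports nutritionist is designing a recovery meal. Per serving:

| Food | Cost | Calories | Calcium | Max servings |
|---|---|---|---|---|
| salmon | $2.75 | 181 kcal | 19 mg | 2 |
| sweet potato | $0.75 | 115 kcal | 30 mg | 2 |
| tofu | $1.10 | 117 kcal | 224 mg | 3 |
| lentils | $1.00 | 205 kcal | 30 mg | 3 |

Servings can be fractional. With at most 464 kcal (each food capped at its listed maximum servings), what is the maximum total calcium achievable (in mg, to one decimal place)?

701.5 mg

Calcium per kcal: tofu 1.915, sweet potato 0.2609, lentils 0.1463, salmon 0.105.
Take 3 servings of tofu: uses 351 kcal, +672.0 mg calcium (running total 672.0 mg).
Take 0.9826 servings of sweet potato: uses 113 kcal, +29.5 mg calcium (running total 701.5 mg).
Filling greedily by calcium-per-kcal is optimal for one linear limit, giving 701.5 mg.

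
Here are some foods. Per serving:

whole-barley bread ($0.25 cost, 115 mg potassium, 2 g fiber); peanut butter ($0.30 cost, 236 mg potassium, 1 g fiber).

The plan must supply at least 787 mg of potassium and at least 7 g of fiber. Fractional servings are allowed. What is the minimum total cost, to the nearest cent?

$1.25

This is a tiny linear program; its minimum lies at a vertex of the feasible set. List the vertices and price them.
whole-barley bread only: max(787/115, 7/2) = 6.843 servings → $1.71.
peanut butter only: max(787/236, 7/1) = 7 servings → $2.10.
whole-barley bread + peanut butter with both tight: 2.423 servings and 2.154 servings → $1.25.
Cheapest feasible corner: $1.25.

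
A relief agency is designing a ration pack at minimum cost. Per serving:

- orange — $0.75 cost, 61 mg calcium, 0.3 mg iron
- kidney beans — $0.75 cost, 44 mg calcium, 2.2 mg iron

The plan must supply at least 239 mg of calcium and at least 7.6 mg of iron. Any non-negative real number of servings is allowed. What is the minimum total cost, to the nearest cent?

$3.62

At the optimum either one food covers both requirements or two foods hit both targets exactly; no other combination can be cheaper.
orange only: max(239/61, 7.6/0.3) = 25.33 servings → $19.00.
kidney beans only: max(239/44, 7.6/2.2) = 5.432 servings → $4.07.
orange + kidney beans with both tight: 1.582 servings and 3.239 servings → $3.62.
Cheapest feasible corner: $3.62.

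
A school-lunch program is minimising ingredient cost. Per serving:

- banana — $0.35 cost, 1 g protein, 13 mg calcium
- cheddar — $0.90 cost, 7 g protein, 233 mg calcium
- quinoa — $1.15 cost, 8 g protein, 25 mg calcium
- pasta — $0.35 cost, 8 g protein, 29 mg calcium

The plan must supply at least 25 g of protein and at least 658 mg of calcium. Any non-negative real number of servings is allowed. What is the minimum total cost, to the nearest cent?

$2.72

An LP optimum is at a vertex; with two nutrient constraints at most two foods are used. Check each candidate.
banana only: max(25/1, 658/13) = 50.62 servings → $17.72.
cheddar only: max(25/7, 658/233) = 3.571 servings → $3.21.
quinoa only: max(25/8, 658/25) = 26.32 servings → $30.27.
pasta only: max(25/8, 658/29) = 22.69 servings → $7.94.
banana + cheddar with both tight: 8.585 servings and 2.345 servings → $5.12.
banana + quinoa: intersection lies outside the first quadrant.
banana + pasta: the both-tight solution has a negative serving — not a feasible corner.
cheddar + quinoa with both tight: 2.747 servings and 0.7217 servings → $3.30.
cheddar + pasta with both tight: 2.733 servings and 0.7339 servings → $2.72.
quinoa + pasta with both targets exact would need a negative amount; discard.
The minimum over all feasible corners is $2.72.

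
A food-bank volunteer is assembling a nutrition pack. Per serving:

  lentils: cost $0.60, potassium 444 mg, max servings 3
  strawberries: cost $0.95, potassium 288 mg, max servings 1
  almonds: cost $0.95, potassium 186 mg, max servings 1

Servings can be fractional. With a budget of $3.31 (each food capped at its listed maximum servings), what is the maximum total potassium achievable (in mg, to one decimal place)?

Potassium per dollar: lentils 740, strawberries 303.2, almonds 195.8.
Take 3 servings of lentils: spends $1.80, +1332.0 mg potassium (running total 1332.0 mg).
Take 1 serving of strawberries: spends $0.95, +288.0 mg potassium (running total 1620.0 mg).
Take 0.5895 servings of almonds: spends $0.56, +109.6 mg potassium (running total 1729.6 mg).
Greedy by best ratio exhausts the cost allowance optimally: 1729.6 mg.

1729.6 mg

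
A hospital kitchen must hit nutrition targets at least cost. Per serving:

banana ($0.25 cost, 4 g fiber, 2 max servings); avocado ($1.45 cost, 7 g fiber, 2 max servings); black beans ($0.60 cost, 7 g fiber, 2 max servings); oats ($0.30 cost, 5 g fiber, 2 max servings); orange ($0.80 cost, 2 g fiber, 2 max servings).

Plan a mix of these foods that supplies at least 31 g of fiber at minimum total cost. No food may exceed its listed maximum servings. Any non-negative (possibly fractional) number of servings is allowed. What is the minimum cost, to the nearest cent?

$2.21

Cost per g of fiber: oats $0.0600, banana $0.0625, black beans $0.0857, avocado $0.2071, orange $0.4000.
Take 2 servings of oats: +10.0 g fiber for $0.60 (total $0.60, still need 21.0 g).
Take 2 servings of banana: +8.0 g fiber for $0.50 (total $1.10, still need 13.0 g).
Take 1.857 servings of black beans: +13.0 g fiber for $1.11 (total $2.21, still need 0.0 g).
Filling from the cheapest source first is optimal under one linear minimum: $2.21.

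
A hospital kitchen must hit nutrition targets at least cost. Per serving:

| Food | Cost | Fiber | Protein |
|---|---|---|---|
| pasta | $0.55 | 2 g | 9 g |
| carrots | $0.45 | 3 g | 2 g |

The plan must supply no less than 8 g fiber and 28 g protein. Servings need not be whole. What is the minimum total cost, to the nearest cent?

$1.94

The cheapest plan sits at a corner of the feasible region — with two constraints it uses at most two foods.
pasta only: max(8/2, 28/9) = 4 servings → $2.20.
carrots only: max(8/3, 28/2) = 14 servings → $6.30.
pasta + carrots with both tight: 2.957 servings and 0.6957 servings → $1.94.
Cheapest feasible corner: $1.94.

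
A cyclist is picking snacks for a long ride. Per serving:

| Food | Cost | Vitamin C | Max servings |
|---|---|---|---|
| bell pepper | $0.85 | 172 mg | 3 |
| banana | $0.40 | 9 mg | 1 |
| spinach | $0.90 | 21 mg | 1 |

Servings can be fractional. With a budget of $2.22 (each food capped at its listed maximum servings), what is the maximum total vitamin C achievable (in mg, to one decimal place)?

Vitamin C per dollar: bell pepper 202.4, spinach 23.33, banana 22.5.
Take 2.612 servings of bell pepper: spends $2.22, +449.2 mg vitamin C (running total 449.2 mg).
Filling greedily by vitamin C-per-dollar is optimal for one linear limit, giving 449.2 mg.

449.2 mg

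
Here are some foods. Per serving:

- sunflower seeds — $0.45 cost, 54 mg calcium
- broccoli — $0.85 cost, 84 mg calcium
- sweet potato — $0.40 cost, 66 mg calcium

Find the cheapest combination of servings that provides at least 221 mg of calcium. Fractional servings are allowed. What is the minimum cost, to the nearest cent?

Cost per mg of calcium: sweet potato $0.0061, sunflower seeds $0.0083, broccoli $0.0101.
With no serving limits, use only sweet potato: 221 mg / 66 mg = 3.348 servings × $0.40 = $1.34.

$1.34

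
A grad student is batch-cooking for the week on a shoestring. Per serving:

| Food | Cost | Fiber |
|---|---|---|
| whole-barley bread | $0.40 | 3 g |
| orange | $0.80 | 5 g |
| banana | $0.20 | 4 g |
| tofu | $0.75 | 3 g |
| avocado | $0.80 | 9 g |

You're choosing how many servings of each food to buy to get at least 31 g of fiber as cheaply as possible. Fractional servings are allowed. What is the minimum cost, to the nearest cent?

Cost per g of fiber: banana $0.0500, avocado $0.0889, whole-barley bread $0.1333, orange $0.1600, tofu $0.2500.
With no serving limits, use only banana: 31 g / 4 g = 7.75 servings × $0.20 = $1.55.

$1.55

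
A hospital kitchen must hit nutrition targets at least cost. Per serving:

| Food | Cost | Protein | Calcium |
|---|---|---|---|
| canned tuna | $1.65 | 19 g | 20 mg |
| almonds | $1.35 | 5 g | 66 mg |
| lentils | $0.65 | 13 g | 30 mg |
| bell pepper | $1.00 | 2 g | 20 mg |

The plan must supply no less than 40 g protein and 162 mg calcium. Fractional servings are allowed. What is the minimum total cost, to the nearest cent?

Compare the cost at each extreme point of the feasible region.
canned tuna only: max(40/19, 162/20) = 8.1 servings → $13.37.
almonds only: max(40/5, 162/66) = 8 servings → $10.80.
lentils only: max(40/13, 162/30) = 5.4 servings → $3.51.
bell pepper only: max(40/2, 162/20) = 20 servings → $20.00.
canned tuna + almonds with both tight: 1.586 servings and 1.974 servings → $5.28.
canned tuna + lentils: the both-tight solution has a negative serving — not a feasible corner.
canned tuna + bell pepper with both tight: 1.4 servings and 6.7 servings → $9.01.
almonds + lentils with both tight: 1.28 servings and 2.585 servings → $3.41.
almonds + bell pepper: intersection lies outside the first quadrant.
lentils + bell pepper with both tight: 2.38 servings and 4.53 servings → $6.08.
So the least-cost plan costs $3.41.

$3.41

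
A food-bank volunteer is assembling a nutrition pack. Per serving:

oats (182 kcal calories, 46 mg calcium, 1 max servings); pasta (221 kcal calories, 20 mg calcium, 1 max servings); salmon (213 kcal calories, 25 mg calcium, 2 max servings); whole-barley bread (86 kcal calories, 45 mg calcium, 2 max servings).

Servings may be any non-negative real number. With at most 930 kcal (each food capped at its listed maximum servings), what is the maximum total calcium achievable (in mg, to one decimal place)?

199.6 mg

Calcium per kcal: whole-barley bread 0.5233, oats 0.2527, salmon 0.1174, pasta 0.0905.
Take 2 servings of whole-barley bread: uses 172 kcal, +90.0 mg calcium (running total 90.0 mg).
Take 1 serving of oats: uses 182 kcal, +46.0 mg calcium (running total 136.0 mg).
Take 2 servings of salmon: uses 426 kcal, +50.0 mg calcium (running total 186.0 mg).
Take 0.6787 servings of pasta: uses 150 kcal, +13.6 mg calcium (running total 199.6 mg).
Greedy by best ratio exhausts the calories allowance optimally: 199.6 mg.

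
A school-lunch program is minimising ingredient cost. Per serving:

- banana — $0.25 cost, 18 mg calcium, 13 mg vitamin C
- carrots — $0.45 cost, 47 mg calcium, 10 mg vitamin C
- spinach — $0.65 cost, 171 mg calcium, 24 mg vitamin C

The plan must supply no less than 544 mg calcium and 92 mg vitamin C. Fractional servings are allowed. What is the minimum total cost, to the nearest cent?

$2.34

banana only: max(544/18, 92/13) = 30.22 servings → $7.56.
carrots only: max(544/47, 92/10) = 11.57 servings → $5.21.
spinach only: max(544/171, 92/24) = 3.833 servings → $2.49.
banana + carrots with both targets exact would need a negative amount; discard.
banana + spinach with both tight: 1.494 servings and 3.024 servings → $2.34.
carrots + spinach with both tight: 4.598 servings and 1.918 servings → $3.32.
So the least-cost plan costs $2.34.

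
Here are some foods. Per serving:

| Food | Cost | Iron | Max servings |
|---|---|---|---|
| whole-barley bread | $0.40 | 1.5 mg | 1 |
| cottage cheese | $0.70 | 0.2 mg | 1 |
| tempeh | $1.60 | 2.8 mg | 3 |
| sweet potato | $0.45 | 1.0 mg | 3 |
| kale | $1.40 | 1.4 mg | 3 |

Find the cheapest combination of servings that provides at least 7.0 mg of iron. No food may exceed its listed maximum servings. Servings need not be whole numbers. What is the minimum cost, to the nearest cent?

$3.18

Cost per mg of iron: whole-barley bread $0.2667, sweet potato $0.4500, tempeh $0.5714, kale $1.0000, cottage cheese $3.5000.
Take 1 serving of whole-barley bread: +1.5 mg iron for $0.40 (total $0.40, still need 5.5 mg).
Take 3 servings of sweet potato: +3.0 mg iron for $1.35 (total $1.75, still need 2.5 mg).
Take 0.8929 servings of tempeh: +2.5 mg iron for $1.43 (total $3.18, still need 0.0 mg).
Filling from the cheapest source first is optimal under one linear minimum: $3.18.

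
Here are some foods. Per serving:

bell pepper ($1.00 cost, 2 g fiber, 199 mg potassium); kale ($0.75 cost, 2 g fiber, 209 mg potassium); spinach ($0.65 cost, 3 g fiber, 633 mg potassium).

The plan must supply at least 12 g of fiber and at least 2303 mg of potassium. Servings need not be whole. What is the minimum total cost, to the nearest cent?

Minimising a linear cost over {fiber ≥ 12, potassium ≥ 2303, servings ≥ 0} — the optimum is at a vertex, using one or two foods.
bell pepper only: max(12/2, 2303/199) = 11.57 servings → $11.57.
kale only: max(12/2, 2303/209) = 11.02 servings → $8.26.
spinach only: max(12/3, 2303/633) = 4 servings → $2.60.
bell pepper + kale with both targets exact would need a negative amount; discard.
bell pepper + spinach with both tight: 1.027 servings and 3.315 servings → $3.18.
kale + spinach with both tight: 1.075 servings and 3.283 servings → $2.94.
So the least-cost plan costs $2.60.

$2.60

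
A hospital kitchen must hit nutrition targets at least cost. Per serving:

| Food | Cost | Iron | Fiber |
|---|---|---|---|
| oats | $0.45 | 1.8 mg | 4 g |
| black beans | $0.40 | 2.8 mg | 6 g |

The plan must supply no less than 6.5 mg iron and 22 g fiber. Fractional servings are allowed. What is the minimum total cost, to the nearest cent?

Check every corner: each single food scaled to meet both minima, and each pair solved so both constraints bind.
oats only: max(6.5/1.8, 22/4) = 5.5 servings → $2.48.
black beans only: max(6.5/2.8, 22/6) = 3.667 servings → $1.47.
oats + black beans: the both-tight solution has a negative serving — not a feasible corner.
The minimum over all feasible corners is $1.47.

$1.47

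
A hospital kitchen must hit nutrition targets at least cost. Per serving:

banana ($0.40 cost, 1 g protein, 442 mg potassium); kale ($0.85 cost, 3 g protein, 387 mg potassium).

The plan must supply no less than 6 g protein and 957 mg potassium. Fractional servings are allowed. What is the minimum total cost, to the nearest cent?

banana only: max(6/1, 957/442) = 6 servings → $2.40.
kale only: max(6/3, 957/387) = 2.473 servings → $2.10.
banana + kale with both tight: 0.5847 servings and 1.805 servings → $1.77.
The minimum over all feasible corners is $1.77.

$1.77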